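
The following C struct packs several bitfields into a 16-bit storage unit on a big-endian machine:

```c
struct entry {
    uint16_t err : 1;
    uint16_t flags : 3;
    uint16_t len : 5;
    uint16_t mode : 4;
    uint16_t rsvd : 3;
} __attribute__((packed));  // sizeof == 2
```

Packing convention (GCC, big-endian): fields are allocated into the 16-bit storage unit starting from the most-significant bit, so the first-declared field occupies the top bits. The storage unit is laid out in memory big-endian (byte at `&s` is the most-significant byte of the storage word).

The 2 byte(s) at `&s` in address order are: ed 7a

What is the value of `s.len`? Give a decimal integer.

26

[0]=0xed [1]=0x7a (big-endian) → word 0xed7a
err [15+:1] = (word>>15) & 0x1 = 1
flags [12+:3] = (word>>12) & 0x7 = 6
len [7+:5] = (word>>7) & 0x1f = 26  ←
mode [3+:4] = (word>>3) & 0xf = 15
rsvd [0+:3] = (word>>0) & 0x7 = 2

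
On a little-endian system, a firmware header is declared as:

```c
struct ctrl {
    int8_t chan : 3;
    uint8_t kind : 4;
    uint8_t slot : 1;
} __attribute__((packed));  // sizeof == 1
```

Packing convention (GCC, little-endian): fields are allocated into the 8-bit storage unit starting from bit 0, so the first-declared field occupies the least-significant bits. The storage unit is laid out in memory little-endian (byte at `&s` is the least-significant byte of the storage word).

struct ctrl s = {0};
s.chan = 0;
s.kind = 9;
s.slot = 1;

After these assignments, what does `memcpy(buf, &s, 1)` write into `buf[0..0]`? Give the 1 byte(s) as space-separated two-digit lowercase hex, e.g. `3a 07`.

chan:3 = 0 → 0x0 << 0 → word 0x00
kind:4 = 9 → 0x9 << 3 → word 0x48
slot:1 = 1 → 0x1 << 7 → word 0xc8
word = 0xc8 → little-endian bytes:
  [0]=0xc8

c8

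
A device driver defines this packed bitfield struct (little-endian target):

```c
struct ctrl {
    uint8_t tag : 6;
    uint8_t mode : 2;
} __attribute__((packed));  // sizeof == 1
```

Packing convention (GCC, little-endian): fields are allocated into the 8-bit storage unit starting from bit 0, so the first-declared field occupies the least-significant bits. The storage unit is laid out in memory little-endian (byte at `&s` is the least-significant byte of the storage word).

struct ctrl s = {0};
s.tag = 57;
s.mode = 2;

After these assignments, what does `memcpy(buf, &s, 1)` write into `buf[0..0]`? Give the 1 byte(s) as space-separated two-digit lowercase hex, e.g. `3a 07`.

[0+:6] tag=57 & 0x3f = 0x39; word=0x39
[6+:2] mode=2 & 0x3 = 0x2; word=0xb9
word = 0xb9 → little-endian bytes:
  [0]=0xb9

b9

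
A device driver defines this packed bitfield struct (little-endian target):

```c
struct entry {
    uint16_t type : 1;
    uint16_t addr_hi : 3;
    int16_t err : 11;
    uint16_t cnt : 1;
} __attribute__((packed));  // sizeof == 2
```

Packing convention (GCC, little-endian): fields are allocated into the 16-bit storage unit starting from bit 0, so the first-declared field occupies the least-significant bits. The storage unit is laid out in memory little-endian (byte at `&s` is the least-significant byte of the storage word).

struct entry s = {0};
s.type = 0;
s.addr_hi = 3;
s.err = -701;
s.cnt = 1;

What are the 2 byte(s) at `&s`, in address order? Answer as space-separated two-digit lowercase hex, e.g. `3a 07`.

36 d4

type:1 = 0 → 0x0 << 0 → word 0x0000
addr_hi:3 = 3 → 0x3 << 1 → word 0x0006
err:11 = -701 → 0x543 << 4 → word 0x5436
cnt:1 = 1 → 0x1 << 15 → word 0xd436
word = 0xd436 → little-endian bytes:
  [0]=0x36  [1]=0xd4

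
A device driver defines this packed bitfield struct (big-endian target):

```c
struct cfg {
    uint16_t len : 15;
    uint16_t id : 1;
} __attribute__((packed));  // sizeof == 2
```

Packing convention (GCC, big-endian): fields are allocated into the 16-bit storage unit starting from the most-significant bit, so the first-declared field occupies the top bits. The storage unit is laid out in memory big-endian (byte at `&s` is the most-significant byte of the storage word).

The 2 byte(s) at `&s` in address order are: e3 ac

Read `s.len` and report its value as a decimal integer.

29142

[0]=0xe3 [1]=0xac (big-endian) → word 0xe3ac
len [1+:15] = (word>>1) & 0x7fff = 29142  ←
id [0+:1] = (word>>0) & 0x1 = 0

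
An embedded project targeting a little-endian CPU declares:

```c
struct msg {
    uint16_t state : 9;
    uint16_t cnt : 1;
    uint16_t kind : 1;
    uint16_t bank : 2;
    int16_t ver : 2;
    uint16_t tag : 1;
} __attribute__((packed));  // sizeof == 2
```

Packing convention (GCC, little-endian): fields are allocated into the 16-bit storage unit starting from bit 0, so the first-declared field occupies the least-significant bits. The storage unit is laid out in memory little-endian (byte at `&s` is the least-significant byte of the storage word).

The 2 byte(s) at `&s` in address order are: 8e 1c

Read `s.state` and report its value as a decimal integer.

142

[0]=0x8e [1]=0x1c (little-endian) → word 0x1c8e
state:9 @ bit 0 → (0x1c8e>>0)&0x1ff = 0x8e  ←
cnt:1 @ bit 9 → (0x1c8e>>9)&0x1 = 0x0
kind:1 @ bit 10 → (0x1c8e>>10)&0x1 = 0x1
bank:2 @ bit 11 → (0x1c8e>>11)&0x3 = 0x3
ver:2 @ bit 13 → (0x1c8e>>13)&0x3 = 0x0
tag:1 @ bit 15 → (0x1c8e>>15)&0x1 = 0x0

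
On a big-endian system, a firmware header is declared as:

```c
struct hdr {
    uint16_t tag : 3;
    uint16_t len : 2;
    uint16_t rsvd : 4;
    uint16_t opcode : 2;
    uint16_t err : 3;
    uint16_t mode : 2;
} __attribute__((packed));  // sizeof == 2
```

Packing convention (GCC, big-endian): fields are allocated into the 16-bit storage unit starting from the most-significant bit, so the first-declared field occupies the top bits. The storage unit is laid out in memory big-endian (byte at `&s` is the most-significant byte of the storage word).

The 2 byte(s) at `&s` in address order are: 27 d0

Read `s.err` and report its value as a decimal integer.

[0]=0x27 [1]=0xd0 (big-endian) → word 0x27d0
tag [13+:3] = (word>>13) & 0x7 = 1
len [11+:2] = (word>>11) & 0x3 = 0
rsvd [7+:4] = (word>>7) & 0xf = 15
opcode [5+:2] = (word>>5) & 0x3 = 2
err [2+:3] = (word>>2) & 0x7 = 4  ←
mode [0+:2] = (word>>0) & 0x3 = 0

4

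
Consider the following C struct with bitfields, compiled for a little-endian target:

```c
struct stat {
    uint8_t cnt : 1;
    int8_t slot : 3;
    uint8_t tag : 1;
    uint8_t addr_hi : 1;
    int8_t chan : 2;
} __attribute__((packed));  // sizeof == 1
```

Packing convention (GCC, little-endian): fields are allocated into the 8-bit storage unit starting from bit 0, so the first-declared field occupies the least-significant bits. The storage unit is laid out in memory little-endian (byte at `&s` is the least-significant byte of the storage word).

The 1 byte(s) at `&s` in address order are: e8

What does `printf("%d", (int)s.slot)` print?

[0]=0xe8 (little-endian) → word 0xe8
cnt:1 @ bit 0 → (0xe8>>0)&0x1 = 0x0
slot:3 @ bit 1 → (0xe8>>1)&0x7 = 0x4  ←
tag:1 @ bit 4 → (0xe8>>4)&0x1 = 0x0
addr_hi:1 @ bit 5 → (0xe8>>5)&0x1 = 0x1
chan:2 @ bit 6 → (0xe8>>6)&0x3 = 0x3
slot signed 3b, MSB=1: 4 - 8 = -4

-4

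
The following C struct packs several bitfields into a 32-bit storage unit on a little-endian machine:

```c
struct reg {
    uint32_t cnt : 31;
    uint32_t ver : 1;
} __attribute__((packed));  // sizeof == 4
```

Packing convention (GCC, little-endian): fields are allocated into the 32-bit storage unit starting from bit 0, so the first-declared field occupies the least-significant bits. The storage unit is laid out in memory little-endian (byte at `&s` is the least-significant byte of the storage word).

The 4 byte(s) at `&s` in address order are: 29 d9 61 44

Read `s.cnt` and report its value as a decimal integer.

[0]=0x29 [1]=0xd9 [2]=0x61 [3]=0x44 (little-endian) → word 0x4461d929
cnt:31 @ bit 0 → (0x4461d929>>0)&0x7fffffff = 0x4461d929  ←
ver:1 @ bit 31 → (0x4461d929>>31)&0x1 = 0x0

1147263273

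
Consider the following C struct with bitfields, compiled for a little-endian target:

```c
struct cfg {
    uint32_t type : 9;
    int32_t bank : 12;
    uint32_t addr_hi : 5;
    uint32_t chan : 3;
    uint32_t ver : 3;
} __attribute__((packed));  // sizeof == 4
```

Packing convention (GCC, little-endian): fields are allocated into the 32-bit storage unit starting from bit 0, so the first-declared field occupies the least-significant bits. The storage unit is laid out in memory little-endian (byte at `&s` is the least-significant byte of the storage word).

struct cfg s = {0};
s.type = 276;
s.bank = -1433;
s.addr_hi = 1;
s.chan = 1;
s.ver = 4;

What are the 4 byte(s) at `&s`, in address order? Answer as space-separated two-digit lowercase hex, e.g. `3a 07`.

type:9 = 276 → 0x114 << 0 → word 0x00000114
bank:12 = -1433 → 0xa67 << 9 → word 0x0014cf14
addr_hi:5 = 1 → 0x1 << 21 → word 0x0034cf14
chan:3 = 1 → 0x1 << 26 → word 0x0434cf14
ver:3 = 4 → 0x4 << 29 → word 0x8434cf14
word = 0x8434cf14 → little-endian bytes:
  [0]=0x14  [1]=0xcf  [2]=0x34  [3]=0x84

14 cf 34 84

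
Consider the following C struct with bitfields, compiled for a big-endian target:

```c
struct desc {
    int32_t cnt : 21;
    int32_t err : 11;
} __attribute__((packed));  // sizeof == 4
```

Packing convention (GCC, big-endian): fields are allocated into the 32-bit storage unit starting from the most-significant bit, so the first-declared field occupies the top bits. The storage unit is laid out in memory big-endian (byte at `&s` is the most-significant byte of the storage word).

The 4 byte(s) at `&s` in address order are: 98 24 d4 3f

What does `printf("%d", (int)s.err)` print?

[0]=0x98 [1]=0x24 [2]=0xd4 [3]=0x3f (big-endian) → word 0x9824d43f
cnt:21 @ bit 11 → (0x9824d43f>>11)&0x1fffff = 0x13049a
err:11 @ bit 0 → (0x9824d43f>>0)&0x7ff = 0x43f  ←
err signed 11b, MSB=1: 1087 - 2048 = -961

-961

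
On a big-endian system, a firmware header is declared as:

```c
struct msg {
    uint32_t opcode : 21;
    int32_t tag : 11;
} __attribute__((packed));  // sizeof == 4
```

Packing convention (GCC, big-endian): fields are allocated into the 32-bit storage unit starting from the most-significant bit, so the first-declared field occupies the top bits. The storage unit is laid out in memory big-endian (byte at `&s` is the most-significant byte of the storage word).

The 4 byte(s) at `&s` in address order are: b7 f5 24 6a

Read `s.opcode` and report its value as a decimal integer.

[0]=0xb7 [1]=0xf5 [2]=0x24 [3]=0x6a (big-endian) → word 0xb7f5246a
opcode [11+:21] = (word>>11) & 0x1fffff = 1506980  ←
tag [0+:11] = (word>>0) & 0x7ff = 1130

1506980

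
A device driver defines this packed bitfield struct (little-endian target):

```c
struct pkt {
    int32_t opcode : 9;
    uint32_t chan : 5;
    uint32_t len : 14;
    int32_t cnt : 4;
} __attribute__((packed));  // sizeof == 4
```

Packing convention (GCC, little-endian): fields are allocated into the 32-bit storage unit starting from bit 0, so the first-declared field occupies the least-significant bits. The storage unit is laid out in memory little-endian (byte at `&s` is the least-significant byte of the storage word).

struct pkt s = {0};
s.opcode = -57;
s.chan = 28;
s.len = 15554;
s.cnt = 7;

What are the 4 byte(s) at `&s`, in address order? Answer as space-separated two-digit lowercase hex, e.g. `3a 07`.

opcode (9b) val=-57 bits=0x1c7 at bit 0: 0x000001c7
chan (5b) val=28 bits=0x1c at bit 9: 0x000039c7
len (14b) val=15554 bits=0x3cc2 at bit 14: 0x0f30b9c7
cnt (4b) val=7 bits=0x7 at bit 28: 0x7f30b9c7
word = 0x7f30b9c7 → little-endian bytes:
  [0]=0xc7  [1]=0xb9  [2]=0x30  [3]=0x7f

c7 b9 30 7f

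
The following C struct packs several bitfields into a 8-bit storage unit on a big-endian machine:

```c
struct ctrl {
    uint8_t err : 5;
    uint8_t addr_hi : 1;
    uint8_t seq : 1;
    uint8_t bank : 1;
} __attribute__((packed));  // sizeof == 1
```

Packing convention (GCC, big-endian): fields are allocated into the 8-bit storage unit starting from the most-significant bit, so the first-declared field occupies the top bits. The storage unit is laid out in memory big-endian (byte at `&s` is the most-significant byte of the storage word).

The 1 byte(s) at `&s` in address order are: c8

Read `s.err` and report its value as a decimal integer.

[0]=0xc8 (big-endian) → word 0xc8
err:5 @ bit 3 → (0xc8>>3)&0x1f = 0x19  ←
addr_hi:1 @ bit 2 → (0xc8>>2)&0x1 = 0x0
seq:1 @ bit 1 → (0xc8>>1)&0x1 = 0x0
bank:1 @ bit 0 → (0xc8>>0)&0x1 = 0x0

25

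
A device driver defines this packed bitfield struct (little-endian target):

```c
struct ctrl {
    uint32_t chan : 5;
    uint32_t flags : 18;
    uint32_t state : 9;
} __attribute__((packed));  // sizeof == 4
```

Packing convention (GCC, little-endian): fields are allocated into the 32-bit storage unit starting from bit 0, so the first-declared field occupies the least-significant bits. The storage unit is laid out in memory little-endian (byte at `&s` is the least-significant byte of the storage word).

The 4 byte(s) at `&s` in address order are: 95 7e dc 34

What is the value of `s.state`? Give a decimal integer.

[0]=0x95 [1]=0x7e [2]=0xdc [3]=0x34 (little-endian) → word 0x34dc7e95
chan:5 @ bit 0 → (0x34dc7e95>>0)&0x1f = 0x15
flags:18 @ bit 5 → (0x34dc7e95>>5)&0x3ffff = 0x2e3f4
state:9 @ bit 23 → (0x34dc7e95>>23)&0x1ff = 0x69  ←

105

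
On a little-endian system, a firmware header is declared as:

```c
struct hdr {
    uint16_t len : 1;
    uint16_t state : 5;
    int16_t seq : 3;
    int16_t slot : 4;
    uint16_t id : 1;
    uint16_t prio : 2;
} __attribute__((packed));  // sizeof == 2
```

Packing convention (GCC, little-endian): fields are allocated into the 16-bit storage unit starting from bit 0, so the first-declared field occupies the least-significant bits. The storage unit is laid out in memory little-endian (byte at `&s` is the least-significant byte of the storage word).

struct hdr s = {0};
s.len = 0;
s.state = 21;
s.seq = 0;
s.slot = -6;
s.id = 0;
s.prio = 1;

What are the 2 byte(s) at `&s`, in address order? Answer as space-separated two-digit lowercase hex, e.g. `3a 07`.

2a 54

len (1b) val=0 bits=0x0 at bit 0: 0x0000
state (5b) val=21 bits=0x15 at bit 1: 0x002a
seq (3b) val=0 bits=0x0 at bit 6: 0x002a
slot (4b) val=-6 bits=0xa at bit 9: 0x142a
id (1b) val=0 bits=0x0 at bit 13: 0x142a
prio (2b) val=1 bits=0x1 at bit 14: 0x542a
word = 0x542a → little-endian bytes:
  [0]=0x2a  [1]=0x54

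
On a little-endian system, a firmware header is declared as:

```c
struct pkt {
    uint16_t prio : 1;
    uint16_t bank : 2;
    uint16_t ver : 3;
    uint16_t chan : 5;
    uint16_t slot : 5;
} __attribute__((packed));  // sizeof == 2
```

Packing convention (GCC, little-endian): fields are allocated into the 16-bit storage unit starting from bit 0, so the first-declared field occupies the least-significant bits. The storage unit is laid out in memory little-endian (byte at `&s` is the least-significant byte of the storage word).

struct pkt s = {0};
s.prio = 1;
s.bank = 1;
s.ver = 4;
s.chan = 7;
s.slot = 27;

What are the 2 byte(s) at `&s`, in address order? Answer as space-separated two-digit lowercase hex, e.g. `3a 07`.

[0+:1] prio=1 & 0x1 = 0x1; word=0x0001
[1+:2] bank=1 & 0x3 = 0x1; word=0x0003
[3+:3] ver=4 & 0x7 = 0x4; word=0x0023
[6+:5] chan=7 & 0x1f = 0x7; word=0x01e3
[11+:5] slot=27 & 0x1f = 0x1b; word=0xd9e3
word = 0xd9e3 → little-endian bytes:
  [0]=0xe3  [1]=0xd9

e3 d9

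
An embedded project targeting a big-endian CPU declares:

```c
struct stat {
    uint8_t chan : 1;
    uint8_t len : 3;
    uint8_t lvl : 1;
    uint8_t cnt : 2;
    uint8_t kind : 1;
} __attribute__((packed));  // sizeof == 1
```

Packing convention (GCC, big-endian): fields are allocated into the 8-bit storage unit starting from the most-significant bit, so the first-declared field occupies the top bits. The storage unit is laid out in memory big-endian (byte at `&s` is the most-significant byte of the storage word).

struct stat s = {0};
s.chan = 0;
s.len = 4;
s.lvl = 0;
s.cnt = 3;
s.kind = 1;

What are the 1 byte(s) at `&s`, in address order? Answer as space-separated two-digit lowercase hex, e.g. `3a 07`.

chan (1b) val=0 bits=0x0 at bit 7: 0x00
len (3b) val=4 bits=0x4 at bit 4: 0x40
lvl (1b) val=0 bits=0x0 at bit 3: 0x40
cnt (2b) val=3 bits=0x3 at bit 1: 0x46
kind (1b) val=1 bits=0x1 at bit 0: 0x47
word = 0x47 → big-endian bytes:
  [0]=0x47

47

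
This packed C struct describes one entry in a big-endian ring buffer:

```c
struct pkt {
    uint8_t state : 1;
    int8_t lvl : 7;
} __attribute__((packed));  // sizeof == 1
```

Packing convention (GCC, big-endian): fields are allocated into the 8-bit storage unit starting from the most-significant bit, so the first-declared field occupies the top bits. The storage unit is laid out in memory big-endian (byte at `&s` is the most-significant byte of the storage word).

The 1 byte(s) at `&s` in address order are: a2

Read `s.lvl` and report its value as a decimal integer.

34

[0]=0xa2 (big-endian) → word 0xa2
state [7+:1] = (word>>7) & 0x1 = 1
lvl [0+:7] = (word>>0) & 0x7f = 34  ←
lvl signed 7b, MSB=0: value = 34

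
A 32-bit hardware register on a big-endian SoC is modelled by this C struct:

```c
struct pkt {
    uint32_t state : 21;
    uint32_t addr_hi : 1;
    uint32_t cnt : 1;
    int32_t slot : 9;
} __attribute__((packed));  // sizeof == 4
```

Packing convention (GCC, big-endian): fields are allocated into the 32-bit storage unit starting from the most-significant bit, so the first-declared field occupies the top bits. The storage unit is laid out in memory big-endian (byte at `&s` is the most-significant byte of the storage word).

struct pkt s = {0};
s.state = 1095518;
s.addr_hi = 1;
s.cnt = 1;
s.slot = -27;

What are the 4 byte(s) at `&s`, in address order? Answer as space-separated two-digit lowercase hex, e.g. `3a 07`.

85 ba f7 e5

[11+:21] state=1095518 & 0x1fffff = 0x10b75e; word=0x85baf000
[10+:1] addr_hi=1 & 0x1 = 0x1; word=0x85baf400
[9+:1] cnt=1 & 0x1 = 0x1; word=0x85baf600
[0+:9] slot=-27 & 0x1ff = 0x1e5; word=0x85baf7e5
word = 0x85baf7e5 → big-endian bytes:
  [0]=0x85  [1]=0xba  [2]=0xf7  [3]=0xe5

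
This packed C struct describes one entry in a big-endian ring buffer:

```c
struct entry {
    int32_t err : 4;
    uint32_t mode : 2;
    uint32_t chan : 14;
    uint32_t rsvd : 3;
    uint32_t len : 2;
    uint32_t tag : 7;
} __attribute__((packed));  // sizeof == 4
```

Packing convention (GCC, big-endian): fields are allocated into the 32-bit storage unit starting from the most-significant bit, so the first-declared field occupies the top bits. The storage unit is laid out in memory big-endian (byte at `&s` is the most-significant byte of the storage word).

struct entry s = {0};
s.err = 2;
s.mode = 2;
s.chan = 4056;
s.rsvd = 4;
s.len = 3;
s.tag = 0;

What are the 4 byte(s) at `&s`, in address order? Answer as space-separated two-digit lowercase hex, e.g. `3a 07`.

err (4b) val=2 bits=0x2 at bit 28: 0x20000000
mode (2b) val=2 bits=0x2 at bit 26: 0x28000000
chan (14b) val=4056 bits=0xfd8 at bit 12: 0x28fd8000
rsvd (3b) val=4 bits=0x4 at bit 9: 0x28fd8800
len (2b) val=3 bits=0x3 at bit 7: 0x28fd8980
tag (7b) val=0 bits=0x0 at bit 0: 0x28fd8980
word = 0x28fd8980 → big-endian bytes:
  [0]=0x28  [1]=0xfd  [2]=0x89  [3]=0x80

28 fd 89 80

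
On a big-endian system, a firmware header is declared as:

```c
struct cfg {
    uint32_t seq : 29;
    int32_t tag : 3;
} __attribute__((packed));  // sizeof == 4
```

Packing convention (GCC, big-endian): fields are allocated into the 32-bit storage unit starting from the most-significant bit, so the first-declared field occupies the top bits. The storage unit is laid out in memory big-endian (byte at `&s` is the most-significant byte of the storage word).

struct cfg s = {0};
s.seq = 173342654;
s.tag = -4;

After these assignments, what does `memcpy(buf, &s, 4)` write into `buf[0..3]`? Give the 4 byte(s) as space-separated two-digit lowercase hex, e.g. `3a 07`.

52 a7 fd f4

seq:29 = 173342654 → 0xa54ffbe << 3 → word 0x52a7fdf0
tag:3 = -4 → 0x4 << 0 → word 0x52a7fdf4
word = 0x52a7fdf4 → big-endian bytes:
  [0]=0x52  [1]=0xa7  [2]=0xfd  [3]=0xf4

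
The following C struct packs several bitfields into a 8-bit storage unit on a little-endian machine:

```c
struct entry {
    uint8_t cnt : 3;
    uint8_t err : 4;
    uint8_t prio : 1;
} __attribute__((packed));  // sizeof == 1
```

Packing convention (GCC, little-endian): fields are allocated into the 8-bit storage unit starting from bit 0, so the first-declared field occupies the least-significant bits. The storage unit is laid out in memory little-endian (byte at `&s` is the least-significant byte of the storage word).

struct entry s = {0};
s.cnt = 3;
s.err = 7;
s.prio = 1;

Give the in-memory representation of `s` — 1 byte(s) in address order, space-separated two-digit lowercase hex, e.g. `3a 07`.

[0+:3] cnt=3 & 0x7 = 0x3; word=0x03
[3+:4] err=7 & 0xf = 0x7; word=0x3b
[7+:1] prio=1 & 0x1 = 0x1; word=0xbb
word = 0xbb → little-endian bytes:
  [0]=0xbb

bb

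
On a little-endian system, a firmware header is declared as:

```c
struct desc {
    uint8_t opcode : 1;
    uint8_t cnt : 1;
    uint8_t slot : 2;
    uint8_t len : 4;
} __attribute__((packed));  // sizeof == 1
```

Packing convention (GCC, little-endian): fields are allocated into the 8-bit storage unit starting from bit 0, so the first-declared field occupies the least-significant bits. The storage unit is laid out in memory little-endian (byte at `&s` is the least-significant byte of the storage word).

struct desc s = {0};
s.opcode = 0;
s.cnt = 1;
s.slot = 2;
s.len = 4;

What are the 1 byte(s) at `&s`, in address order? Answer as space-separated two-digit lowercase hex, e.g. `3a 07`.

4a

opcode (1b) val=0 bits=0x0 at bit 0: 0x00
cnt (1b) val=1 bits=0x1 at bit 1: 0x02
slot (2b) val=2 bits=0x2 at bit 2: 0x0a
len (4b) val=4 bits=0x4 at bit 4: 0x4a
word = 0x4a → little-endian bytes:
  [0]=0x4a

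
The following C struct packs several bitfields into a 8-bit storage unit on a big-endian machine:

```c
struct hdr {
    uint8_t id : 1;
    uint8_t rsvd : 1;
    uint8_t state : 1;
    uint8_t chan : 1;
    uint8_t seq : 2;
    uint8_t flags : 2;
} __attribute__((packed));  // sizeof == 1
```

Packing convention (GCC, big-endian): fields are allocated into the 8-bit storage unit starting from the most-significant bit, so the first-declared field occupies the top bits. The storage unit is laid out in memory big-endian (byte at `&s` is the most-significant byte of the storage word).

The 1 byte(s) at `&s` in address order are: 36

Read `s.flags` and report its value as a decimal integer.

2

[0]=0x36 (big-endian) → word 0x36
id:1 @ bit 7 → (0x36>>7)&0x1 = 0x0
rsvd:1 @ bit 6 → (0x36>>6)&0x1 = 0x0
state:1 @ bit 5 → (0x36>>5)&0x1 = 0x1
chan:1 @ bit 4 → (0x36>>4)&0x1 = 0x1
seq:2 @ bit 2 → (0x36>>2)&0x3 = 0x1
flags:2 @ bit 0 → (0x36>>0)&0x3 = 0x2  ←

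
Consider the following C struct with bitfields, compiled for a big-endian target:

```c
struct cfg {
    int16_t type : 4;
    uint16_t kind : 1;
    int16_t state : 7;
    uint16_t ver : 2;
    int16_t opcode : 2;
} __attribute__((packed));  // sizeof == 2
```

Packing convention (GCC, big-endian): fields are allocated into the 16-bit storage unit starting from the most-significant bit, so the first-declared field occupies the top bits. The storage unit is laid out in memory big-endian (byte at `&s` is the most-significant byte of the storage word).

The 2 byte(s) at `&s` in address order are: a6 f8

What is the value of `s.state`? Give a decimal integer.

-17

[0]=0xa6 [1]=0xf8 (big-endian) → word 0xa6f8
type [12+:4] = (word>>12) & 0xf = 10
kind [11+:1] = (word>>11) & 0x1 = 0
state [4+:7] = (word>>4) & 0x7f = 111  ←
ver [2+:2] = (word>>2) & 0x3 = 2
opcode [0+:2] = (word>>0) & 0x3 = 0
state signed 7b, MSB=1: 111 - 128 = -17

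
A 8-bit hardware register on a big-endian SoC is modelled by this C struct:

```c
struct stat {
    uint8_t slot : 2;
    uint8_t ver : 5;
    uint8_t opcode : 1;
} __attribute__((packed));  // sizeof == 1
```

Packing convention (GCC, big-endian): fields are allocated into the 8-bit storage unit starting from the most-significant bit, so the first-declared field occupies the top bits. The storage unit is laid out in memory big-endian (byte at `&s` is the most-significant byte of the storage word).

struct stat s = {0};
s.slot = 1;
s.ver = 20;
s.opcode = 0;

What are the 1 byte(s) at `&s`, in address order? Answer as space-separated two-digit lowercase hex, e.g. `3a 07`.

slot (2b) val=1 bits=0x1 at bit 6: 0x40
ver (5b) val=20 bits=0x14 at bit 1: 0x68
opcode (1b) val=0 bits=0x0 at bit 0: 0x68
word = 0x68 → big-endian bytes:
  [0]=0x68

68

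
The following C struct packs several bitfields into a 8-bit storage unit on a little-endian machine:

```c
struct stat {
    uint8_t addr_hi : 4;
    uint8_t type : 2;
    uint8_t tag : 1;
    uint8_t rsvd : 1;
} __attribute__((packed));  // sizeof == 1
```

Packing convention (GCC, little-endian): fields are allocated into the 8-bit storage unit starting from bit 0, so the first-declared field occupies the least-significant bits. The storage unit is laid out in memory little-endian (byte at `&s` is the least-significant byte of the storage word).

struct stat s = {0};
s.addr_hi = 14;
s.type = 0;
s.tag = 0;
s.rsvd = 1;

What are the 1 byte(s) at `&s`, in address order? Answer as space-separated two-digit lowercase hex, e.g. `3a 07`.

8e

addr_hi:4 = 14 → 0xe << 0 → word 0x0e
type:2 = 0 → 0x0 << 4 → word 0x0e
tag:1 = 0 → 0x0 << 6 → word 0x0e
rsvd:1 = 1 → 0x1 << 7 → word 0x8e
word = 0x8e → little-endian bytes:
  [0]=0x8e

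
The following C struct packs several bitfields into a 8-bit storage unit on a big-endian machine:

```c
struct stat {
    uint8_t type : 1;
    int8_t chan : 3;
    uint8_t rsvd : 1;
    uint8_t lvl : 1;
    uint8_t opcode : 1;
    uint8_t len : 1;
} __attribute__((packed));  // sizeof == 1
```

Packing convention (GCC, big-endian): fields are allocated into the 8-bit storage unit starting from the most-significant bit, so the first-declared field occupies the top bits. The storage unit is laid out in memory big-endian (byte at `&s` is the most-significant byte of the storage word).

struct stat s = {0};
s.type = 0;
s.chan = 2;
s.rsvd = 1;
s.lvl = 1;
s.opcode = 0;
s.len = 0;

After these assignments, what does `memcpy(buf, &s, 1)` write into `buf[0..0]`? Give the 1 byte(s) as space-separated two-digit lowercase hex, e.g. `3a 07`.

2c

[7+:1] type=0 & 0x1 = 0x0; word=0x00
[4+:3] chan=2 & 0x7 = 0x2; word=0x20
[3+:1] rsvd=1 & 0x1 = 0x1; word=0x28
[2+:1] lvl=1 & 0x1 = 0x1; word=0x2c
[1+:1] opcode=0 & 0x1 = 0x0; word=0x2c
[0+:1] len=0 & 0x1 = 0x0; word=0x2c
word = 0x2c → big-endian bytes:
  [0]=0x2c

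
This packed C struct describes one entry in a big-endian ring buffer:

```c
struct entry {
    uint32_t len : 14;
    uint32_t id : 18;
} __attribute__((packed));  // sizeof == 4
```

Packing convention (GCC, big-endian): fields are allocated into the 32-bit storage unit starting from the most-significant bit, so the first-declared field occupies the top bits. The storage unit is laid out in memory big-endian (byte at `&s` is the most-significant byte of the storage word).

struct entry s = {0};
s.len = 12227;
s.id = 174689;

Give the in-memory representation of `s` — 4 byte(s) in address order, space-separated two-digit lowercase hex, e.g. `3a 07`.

len:14 = 12227 → 0x2fc3 << 18 → word 0xbf0c0000
id:18 = 174689 → 0x2aa61 << 0 → word 0xbf0eaa61
word = 0xbf0eaa61 → big-endian bytes:
  [0]=0xbf  [1]=0x0e  [2]=0xaa  [3]=0x61

bf 0e aa 61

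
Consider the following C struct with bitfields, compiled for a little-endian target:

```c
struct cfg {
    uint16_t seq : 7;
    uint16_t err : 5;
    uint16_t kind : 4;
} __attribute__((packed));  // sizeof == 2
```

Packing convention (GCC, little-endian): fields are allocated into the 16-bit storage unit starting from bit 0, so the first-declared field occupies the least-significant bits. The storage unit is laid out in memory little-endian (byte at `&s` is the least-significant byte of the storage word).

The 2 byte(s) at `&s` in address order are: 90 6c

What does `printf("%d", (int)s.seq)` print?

[0]=0x90 [1]=0x6c (little-endian) → word 0x6c90
seq:7 @ bit 0 → (0x6c90>>0)&0x7f = 0x10  ←
err:5 @ bit 7 → (0x6c90>>7)&0x1f = 0x19
kind:4 @ bit 12 → (0x6c90>>12)&0xf = 0x6

16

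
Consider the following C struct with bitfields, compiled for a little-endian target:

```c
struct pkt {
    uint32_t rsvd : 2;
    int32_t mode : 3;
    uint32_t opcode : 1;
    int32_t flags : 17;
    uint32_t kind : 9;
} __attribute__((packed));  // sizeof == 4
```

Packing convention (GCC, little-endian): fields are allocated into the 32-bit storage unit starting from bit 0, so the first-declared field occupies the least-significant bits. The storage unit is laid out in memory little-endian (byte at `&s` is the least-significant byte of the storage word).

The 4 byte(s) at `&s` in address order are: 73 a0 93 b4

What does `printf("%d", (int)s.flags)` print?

20097

[0]=0x73 [1]=0xa0 [2]=0x93 [3]=0xb4 (little-endian) → word 0xb493a073
rsvd:2 @ bit 0 → (0xb493a073>>0)&0x3 = 0x3
mode:3 @ bit 2 → (0xb493a073>>2)&0x7 = 0x4
opcode:1 @ bit 5 → (0xb493a073>>5)&0x1 = 0x1
flags:17 @ bit 6 → (0xb493a073>>6)&0x1ffff = 0x4e81  ←
kind:9 @ bit 23 → (0xb493a073>>23)&0x1ff = 0x169
flags signed 17b, MSB=0: value = 20097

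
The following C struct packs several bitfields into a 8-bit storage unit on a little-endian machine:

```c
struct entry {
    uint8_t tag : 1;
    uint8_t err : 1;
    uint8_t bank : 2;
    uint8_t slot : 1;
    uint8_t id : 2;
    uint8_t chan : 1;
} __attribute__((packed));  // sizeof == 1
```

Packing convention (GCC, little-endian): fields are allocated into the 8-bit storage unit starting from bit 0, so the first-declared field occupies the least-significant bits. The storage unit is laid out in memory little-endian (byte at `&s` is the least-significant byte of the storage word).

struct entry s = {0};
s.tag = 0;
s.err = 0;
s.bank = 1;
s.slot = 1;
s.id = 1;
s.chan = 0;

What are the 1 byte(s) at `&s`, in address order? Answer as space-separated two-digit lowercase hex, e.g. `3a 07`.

34

tag:1 = 0 → 0x0 << 0 → word 0x00
err:1 = 0 → 0x0 << 1 → word 0x00
bank:2 = 1 → 0x1 << 2 → word 0x04
slot:1 = 1 → 0x1 << 4 → word 0x14
id:2 = 1 → 0x1 << 5 → word 0x34
chan:1 = 0 → 0x0 << 7 → word 0x34
word = 0x34 → little-endian bytes:
  [0]=0x34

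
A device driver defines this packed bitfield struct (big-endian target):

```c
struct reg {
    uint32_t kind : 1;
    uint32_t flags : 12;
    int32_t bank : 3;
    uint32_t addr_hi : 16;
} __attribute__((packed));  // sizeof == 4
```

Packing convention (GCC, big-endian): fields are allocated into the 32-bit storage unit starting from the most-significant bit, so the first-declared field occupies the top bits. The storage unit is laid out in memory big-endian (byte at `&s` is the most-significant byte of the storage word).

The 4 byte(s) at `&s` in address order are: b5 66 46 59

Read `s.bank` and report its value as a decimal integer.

[0]=0xb5 [1]=0x66 [2]=0x46 [3]=0x59 (big-endian) → word 0xb5664659
kind [31+:1] = (word>>31) & 0x1 = 1
flags [19+:12] = (word>>19) & 0xfff = 1708
bank [16+:3] = (word>>16) & 0x7 = 6  ←
addr_hi [0+:16] = (word>>0) & 0xffff = 18009
bank signed 3b, MSB=1: 6 - 8 = -2

-2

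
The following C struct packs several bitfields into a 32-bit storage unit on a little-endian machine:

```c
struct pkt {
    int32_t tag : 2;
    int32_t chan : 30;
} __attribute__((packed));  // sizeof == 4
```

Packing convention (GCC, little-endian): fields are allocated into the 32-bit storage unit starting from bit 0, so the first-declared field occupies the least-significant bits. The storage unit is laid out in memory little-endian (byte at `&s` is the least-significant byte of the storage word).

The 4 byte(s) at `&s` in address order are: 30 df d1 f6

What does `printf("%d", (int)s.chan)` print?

-38504500

[0]=0x30 [1]=0xdf [2]=0xd1 [3]=0xf6 (little-endian) → word 0xf6d1df30
tag [0+:2] = (word>>0) & 0x3 = 0
chan [2+:30] = (word>>2) & 0x3fffffff = 1035237324  ←
chan signed 30b, MSB=1: 1035237324 - 1073741824 = -38504500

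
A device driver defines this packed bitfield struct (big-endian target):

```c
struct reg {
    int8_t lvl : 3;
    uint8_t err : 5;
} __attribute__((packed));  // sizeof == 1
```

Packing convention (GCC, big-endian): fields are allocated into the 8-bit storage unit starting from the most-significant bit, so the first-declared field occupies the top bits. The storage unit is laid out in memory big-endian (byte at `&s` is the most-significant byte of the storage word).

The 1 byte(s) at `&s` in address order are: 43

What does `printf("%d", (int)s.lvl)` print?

2

[0]=0x43 (big-endian) → word 0x43
lvl [5+:3] = (word>>5) & 0x7 = 2  ←
err [0+:5] = (word>>0) & 0x1f = 3
lvl signed 3b, MSB=0: value = 2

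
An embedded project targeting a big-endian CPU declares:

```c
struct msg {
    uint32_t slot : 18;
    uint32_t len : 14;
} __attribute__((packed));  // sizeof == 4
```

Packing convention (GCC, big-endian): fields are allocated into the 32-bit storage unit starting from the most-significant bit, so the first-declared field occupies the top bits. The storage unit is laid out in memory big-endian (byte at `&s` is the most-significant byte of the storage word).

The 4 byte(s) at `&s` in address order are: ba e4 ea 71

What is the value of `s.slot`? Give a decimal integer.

[0]=0xba [1]=0xe4 [2]=0xea [3]=0x71 (big-endian) → word 0xbae4ea71
slot:18 @ bit 14 → (0xbae4ea71>>14)&0x3ffff = 0x2eb93  ←
len:14 @ bit 0 → (0xbae4ea71>>0)&0x3fff = 0x2a71

191379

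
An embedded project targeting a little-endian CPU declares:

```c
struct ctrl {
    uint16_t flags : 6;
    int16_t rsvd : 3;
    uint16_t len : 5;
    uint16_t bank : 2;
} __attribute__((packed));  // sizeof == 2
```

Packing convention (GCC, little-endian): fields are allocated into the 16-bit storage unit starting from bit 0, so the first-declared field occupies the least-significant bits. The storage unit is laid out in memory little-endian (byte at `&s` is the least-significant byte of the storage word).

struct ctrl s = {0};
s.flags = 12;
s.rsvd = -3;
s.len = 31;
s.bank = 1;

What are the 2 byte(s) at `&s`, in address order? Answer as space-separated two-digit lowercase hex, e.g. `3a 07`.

4c 7f

flags:6 = 12 → 0xc << 0 → word 0x000c
rsvd:3 = -3 → 0x5 << 6 → word 0x014c
len:5 = 31 → 0x1f << 9 → word 0x3f4c
bank:2 = 1 → 0x1 << 14 → word 0x7f4c
word = 0x7f4c → little-endian bytes:
  [0]=0x4c  [1]=0x7f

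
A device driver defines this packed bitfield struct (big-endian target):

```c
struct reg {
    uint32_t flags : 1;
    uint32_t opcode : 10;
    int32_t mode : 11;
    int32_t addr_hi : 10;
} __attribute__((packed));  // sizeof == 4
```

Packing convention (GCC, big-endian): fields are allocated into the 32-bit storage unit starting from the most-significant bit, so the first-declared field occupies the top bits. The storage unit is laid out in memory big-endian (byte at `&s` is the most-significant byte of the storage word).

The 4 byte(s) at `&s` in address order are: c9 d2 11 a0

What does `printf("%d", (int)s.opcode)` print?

590

[0]=0xc9 [1]=0xd2 [2]=0x11 [3]=0xa0 (big-endian) → word 0xc9d211a0
flags [31+:1] = (word>>31) & 0x1 = 1
opcode [21+:10] = (word>>21) & 0x3ff = 590  ←
mode [10+:11] = (word>>10) & 0x7ff = 1156
addr_hi [0+:10] = (word>>0) & 0x3ff = 416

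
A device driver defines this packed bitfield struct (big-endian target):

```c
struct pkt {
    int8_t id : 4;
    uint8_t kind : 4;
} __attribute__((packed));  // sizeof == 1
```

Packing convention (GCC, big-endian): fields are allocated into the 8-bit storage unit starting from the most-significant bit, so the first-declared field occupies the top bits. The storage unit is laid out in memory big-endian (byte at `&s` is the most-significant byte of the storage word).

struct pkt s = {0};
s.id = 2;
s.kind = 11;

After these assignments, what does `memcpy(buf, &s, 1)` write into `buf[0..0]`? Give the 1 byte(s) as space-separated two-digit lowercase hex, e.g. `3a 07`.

id (4b) val=2 bits=0x2 at bit 4: 0x20
kind (4b) val=11 bits=0xb at bit 0: 0x2b
word = 0x2b → big-endian bytes:
  [0]=0x2b

2b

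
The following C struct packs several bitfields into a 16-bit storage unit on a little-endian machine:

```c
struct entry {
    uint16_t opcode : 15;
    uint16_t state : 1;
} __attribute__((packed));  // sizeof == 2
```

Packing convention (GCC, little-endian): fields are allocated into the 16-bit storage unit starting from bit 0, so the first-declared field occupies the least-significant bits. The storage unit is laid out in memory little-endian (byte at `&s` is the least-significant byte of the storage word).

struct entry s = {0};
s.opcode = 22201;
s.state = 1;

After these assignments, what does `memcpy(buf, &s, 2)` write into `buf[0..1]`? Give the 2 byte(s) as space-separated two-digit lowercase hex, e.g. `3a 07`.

b9 d6

opcode:15 = 22201 → 0x56b9 << 0 → word 0x56b9
state:1 = 1 → 0x1 << 15 → word 0xd6b9
word = 0xd6b9 → little-endian bytes:
  [0]=0xb9  [1]=0xd6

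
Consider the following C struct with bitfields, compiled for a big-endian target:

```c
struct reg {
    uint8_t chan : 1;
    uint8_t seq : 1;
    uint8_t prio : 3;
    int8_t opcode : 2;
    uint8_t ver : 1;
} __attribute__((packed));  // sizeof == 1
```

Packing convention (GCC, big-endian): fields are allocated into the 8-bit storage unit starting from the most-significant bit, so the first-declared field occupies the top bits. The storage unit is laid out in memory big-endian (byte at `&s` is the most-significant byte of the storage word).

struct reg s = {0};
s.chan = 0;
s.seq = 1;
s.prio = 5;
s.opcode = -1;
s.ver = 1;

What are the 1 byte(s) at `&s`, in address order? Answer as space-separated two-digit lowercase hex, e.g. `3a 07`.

6f

chan:1 = 0 → 0x0 << 7 → word 0x00
seq:1 = 1 → 0x1 << 6 → word 0x40
prio:3 = 5 → 0x5 << 3 → word 0x68
opcode:2 = -1 → 0x3 << 1 → word 0x6e
ver:1 = 1 → 0x1 << 0 → word 0x6f
word = 0x6f → big-endian bytes:
  [0]=0x6f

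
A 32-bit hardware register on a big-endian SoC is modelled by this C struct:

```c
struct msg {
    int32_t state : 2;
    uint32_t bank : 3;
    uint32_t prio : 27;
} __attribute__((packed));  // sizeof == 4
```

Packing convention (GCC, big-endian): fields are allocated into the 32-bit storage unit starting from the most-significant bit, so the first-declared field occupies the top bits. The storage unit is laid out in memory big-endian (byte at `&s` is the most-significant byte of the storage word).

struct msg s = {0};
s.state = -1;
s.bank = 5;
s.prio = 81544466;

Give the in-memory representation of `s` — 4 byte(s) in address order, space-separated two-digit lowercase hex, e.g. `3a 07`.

[30+:2] state=-1 & 0x3 = 0x3; word=0xc0000000
[27+:3] bank=5 & 0x7 = 0x5; word=0xe8000000
[0+:27] prio=81544466 & 0x7ffffff = 0x4dc4512; word=0xecdc4512
word = 0xecdc4512 → big-endian bytes:
  [0]=0xec  [1]=0xdc  [2]=0x45  [3]=0x12

ec dc 45 12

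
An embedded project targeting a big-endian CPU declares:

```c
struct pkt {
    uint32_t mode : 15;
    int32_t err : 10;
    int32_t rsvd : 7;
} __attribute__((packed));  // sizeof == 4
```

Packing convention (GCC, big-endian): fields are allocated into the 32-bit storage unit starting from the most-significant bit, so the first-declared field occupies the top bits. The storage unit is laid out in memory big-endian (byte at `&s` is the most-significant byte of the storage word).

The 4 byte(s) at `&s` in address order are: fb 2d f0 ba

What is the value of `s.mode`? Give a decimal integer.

32150

[0]=0xfb [1]=0x2d [2]=0xf0 [3]=0xba (big-endian) → word 0xfb2df0ba
mode [17+:15] = (word>>17) & 0x7fff = 32150  ←
err [7+:10] = (word>>7) & 0x3ff = 993
rsvd [0+:7] = (word>>0) & 0x7f = 58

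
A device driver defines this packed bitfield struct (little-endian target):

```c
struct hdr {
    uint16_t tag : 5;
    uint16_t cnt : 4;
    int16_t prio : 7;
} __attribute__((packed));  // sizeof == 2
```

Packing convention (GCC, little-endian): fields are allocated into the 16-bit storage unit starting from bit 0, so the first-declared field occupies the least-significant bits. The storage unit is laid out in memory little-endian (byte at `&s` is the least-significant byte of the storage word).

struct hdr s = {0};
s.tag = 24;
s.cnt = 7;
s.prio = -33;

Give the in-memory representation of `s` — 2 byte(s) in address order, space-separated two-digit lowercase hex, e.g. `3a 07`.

tag (5b) val=24 bits=0x18 at bit 0: 0x0018
cnt (4b) val=7 bits=0x7 at bit 5: 0x00f8
prio (7b) val=-33 bits=0x5f at bit 9: 0xbef8
word = 0xbef8 → little-endian bytes:
  [0]=0xf8  [1]=0xbe

f8 be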